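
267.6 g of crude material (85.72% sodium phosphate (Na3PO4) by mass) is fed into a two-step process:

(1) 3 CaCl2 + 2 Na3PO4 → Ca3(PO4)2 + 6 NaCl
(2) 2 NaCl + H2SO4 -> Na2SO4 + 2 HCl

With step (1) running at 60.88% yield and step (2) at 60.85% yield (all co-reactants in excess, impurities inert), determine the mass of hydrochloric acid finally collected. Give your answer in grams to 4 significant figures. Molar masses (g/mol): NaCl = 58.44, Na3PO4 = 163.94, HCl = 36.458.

Pure Na3PO4 = 267.6 × 0.8572 = 229.39 g.
n(Na3PO4) = 229.39 / 163.94 = 1.3992 mol.
Step 1 (Na3PO4:NaCl = 2:6): theoretical n(NaCl) = 4.1976 mol; at 60.88% yield, n(NaCl) = 2.5555 mol.
Step 2 (NaCl:HCl = 2:2): theoretical n(HCl) = 2.5555 mol, so theoretical mass = 2.5555 × 36.458 = 93.169 g.
At 60.85% yield, actual mass of HCl = 93.169 × 0.6085 = 56.693 g.

56.69 g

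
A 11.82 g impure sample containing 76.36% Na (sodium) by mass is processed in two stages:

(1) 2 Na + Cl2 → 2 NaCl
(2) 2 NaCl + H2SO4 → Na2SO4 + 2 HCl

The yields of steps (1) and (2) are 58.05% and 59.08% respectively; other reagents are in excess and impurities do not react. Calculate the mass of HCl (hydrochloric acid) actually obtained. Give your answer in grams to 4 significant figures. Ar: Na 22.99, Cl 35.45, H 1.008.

Pure Na = 11.82 × 0.7636 = 9.0258 g.
M(Na) = 22.99 g/mol.
M(HCl) = 1.008 + 35.45 = 36.458 g/mol.
n(Na) = 9.0258 / 22.99 = 0.39259 mol.
Step 1 (Na:NaCl = 2:2): theoretical n(NaCl) = 0.39259 mol; at 58.05% yield, n(NaCl) = 0.22790 mol.
Step 2 (NaCl:HCl = 2:2): theoretical n(HCl) = 0.22790 mol, so theoretical mass = 0.22790 × 36.458 = 8.3088 g.
At 59.08% yield, actual mass of HCl = 8.3088 × 0.5908 = 4.9089 g.

4.909 g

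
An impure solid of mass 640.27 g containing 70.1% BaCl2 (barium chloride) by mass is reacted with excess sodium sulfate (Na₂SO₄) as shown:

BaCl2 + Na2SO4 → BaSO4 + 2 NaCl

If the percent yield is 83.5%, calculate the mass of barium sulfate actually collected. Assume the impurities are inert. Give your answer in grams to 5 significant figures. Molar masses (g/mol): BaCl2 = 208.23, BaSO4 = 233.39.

420.06 g

Pure BaCl2 available = 640.27 g × 0.701 = 448.829 g.
n(BaCl2) = 448.829 g / 208.23 g/mol = 2.15545 mol.
From the equation the BaCl2:BaSO4 mole ratio is 1:1, so n(BaSO4) = 2.15545 × 1/1 = 2.15545 mol.
Mass of BaSO4 = 2.15545 mol × 233.39 g/mol = 503.060 g.
Actual mass collected = 503.060 g × 0.835 = 420.055 g.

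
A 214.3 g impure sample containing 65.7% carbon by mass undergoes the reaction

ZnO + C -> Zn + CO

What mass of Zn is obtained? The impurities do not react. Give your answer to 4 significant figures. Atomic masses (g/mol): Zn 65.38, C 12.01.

766.5 g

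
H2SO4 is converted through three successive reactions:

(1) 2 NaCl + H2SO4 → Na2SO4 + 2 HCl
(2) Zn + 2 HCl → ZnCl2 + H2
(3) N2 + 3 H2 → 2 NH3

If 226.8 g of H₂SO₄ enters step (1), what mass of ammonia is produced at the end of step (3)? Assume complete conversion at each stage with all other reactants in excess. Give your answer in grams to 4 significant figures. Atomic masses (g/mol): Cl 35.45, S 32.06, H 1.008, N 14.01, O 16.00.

M(H2SO4) = 2(1.008) + 32.06 + 4(16.00) = 98.076 g/mol.
M(NH3) = 14.01 + 3(1.008) = 17.034 g/mol.
n(H2SO4) = 226.8 / 98.076 = 2.3125 mol.
Reaction (1): H2SO4→HCl ratio 1:2 ⇒ n(HCl) = 4.6250 mol.
Reaction (2): HCl→H2 ratio 2:1 ⇒ n(H2) = 2.3125 mol.
Reaction (3): H2→NH3 ratio 3:2 ⇒ n(NH3) = 1.5417 mol.
Mass of NH3 = 1.5417 × 17.034 = 26.261 g.

26.26 g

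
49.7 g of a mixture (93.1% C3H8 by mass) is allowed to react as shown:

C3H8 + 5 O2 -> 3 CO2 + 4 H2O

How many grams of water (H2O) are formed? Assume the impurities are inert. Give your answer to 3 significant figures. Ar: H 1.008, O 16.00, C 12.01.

75.6 g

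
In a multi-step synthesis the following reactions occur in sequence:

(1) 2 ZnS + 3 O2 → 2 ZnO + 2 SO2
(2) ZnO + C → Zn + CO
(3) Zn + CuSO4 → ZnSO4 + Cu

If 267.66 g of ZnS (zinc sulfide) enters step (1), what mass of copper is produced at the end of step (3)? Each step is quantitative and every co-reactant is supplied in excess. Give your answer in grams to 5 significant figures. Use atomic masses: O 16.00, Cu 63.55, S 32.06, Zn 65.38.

M(ZnS) = 65.38 + 32.06 = 97.44 g/mol.
M(Cu) = 63.55 g/mol.
n(ZnS) = 267.66 / 97.44 = 2.74692 mol.
Reaction (1): ZnS→ZnO ratio 2:2 ⇒ n(ZnO) = 2.74692 mol.
Reaction (2): ZnO→Zn ratio 1:1 ⇒ n(Zn) = 2.74692 mol.
Reaction (3): Zn→Cu ratio 1:1 ⇒ n(Cu) = 2.74692 mol.
Mass of Cu = 2.74692 × 63.55 = 174.567 g.

174.57 g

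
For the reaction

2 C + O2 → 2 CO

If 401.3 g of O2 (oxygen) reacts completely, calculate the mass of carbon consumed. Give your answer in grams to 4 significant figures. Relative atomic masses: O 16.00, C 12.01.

M(O2) = 2(16.00) = 32.00 g/mol.
M(C) = 12.01 g/mol.
n(O2) = 401.30 g / 32.00 g/mol = 12.541 mol.
From the equation the O2:C mole ratio is 1:2, so n(C) = 12.541 × 2/1 = 25.081 mol.
Mass of C = 25.081 mol × 12.01 g/mol = 301.23 g.

301.2 g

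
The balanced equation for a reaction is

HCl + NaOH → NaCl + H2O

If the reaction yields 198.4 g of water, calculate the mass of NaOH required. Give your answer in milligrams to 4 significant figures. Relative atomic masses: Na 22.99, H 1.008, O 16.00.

440500 mg

M(H2O) = 2(1.008) + 16.00 = 18.016 g/mol.
M(NaOH) = 22.99 + 16.00 + 1.008 = 39.998 g/mol.
n(H2O) = 198.40 g / 18.016 g/mol = 11.012 mol.
From the equation the H2O:NaOH mole ratio is 1:1, so n(NaOH) = 11.012 × 1/1 = 11.012 mol.
Mass of NaOH = 11.012 mol × 39.998 g/mol = 440.48 g.
Converting to mg: 440.48 g = 440500 mg.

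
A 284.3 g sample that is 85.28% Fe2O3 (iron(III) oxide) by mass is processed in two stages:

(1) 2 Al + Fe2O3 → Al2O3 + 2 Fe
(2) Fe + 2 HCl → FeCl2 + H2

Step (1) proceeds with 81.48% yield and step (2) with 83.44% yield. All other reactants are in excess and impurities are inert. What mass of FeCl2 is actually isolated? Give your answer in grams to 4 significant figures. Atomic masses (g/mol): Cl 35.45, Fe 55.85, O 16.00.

Pure Fe2O3 = 284.3 × 0.8528 = 242.45 g.
M(Fe2O3) = 2(55.85) + 3(16.00) = 159.70 g/mol.
M(FeCl2) = 55.85 + 2(35.45) = 126.75 g/mol.
n(Fe2O3) = 242.45 / 159.70 = 1.5182 mol.
Step 1 (Fe2O3:Fe = 1:2): theoretical n(Fe) = 3.0363 mol; at 81.48% yield, n(Fe) = 2.4740 mol.
Step 2 (Fe:FeCl2 = 1:1): theoretical n(FeCl2) = 2.4740 mol, so theoretical mass = 2.4740 × 126.75 = 313.58 g.
At 83.44% yield, actual mass of FeCl2 = 313.58 × 0.8344 = 261.65 g.

261.7 g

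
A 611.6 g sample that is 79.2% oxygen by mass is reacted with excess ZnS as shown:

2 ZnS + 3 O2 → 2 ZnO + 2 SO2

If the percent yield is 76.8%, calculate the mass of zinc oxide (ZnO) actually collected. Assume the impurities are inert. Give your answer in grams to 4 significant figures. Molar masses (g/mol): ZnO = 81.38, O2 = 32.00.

630.7 g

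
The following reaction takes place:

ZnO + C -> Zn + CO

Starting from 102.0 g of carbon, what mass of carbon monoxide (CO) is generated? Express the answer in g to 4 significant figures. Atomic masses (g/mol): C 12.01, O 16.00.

237.9 g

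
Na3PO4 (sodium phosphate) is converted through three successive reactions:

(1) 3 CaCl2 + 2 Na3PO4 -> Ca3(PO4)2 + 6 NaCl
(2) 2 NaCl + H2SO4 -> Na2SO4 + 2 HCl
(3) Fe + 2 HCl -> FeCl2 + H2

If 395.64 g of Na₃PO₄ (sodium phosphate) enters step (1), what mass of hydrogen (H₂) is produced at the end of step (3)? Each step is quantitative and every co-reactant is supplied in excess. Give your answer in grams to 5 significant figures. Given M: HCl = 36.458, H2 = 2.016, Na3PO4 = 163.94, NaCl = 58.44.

n(Na3PO4) = 395.64 / 163.94 = 2.41332 mol.
Reaction (1): Na3PO4→NaCl ratio 2:6 ⇒ n(NaCl) = 7.23997 mol.
Reaction (2): NaCl→HCl ratio 2:2 ⇒ n(HCl) = 7.23997 mol.
Reaction (3): HCl→H2 ratio 2:1 ⇒ n(H2) = 3.61998 mol.
Mass of H2 = 3.61998 × 2.016 = 7.29789 g.

7.2979 g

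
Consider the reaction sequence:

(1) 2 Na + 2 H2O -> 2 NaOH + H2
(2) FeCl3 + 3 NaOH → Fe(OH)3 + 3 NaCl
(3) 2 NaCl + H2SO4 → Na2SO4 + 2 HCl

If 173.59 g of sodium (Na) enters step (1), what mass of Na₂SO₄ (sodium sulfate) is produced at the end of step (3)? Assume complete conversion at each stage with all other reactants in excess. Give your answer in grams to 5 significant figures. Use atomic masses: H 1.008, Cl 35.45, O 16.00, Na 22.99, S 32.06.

536.25 g

M(Na) = 22.99 g/mol.
M(Na2SO4) = 2(22.99) + 32.06 + 4(16.00) = 142.04 g/mol.
n(Na) = 173.59 / 22.99 = 7.55067 mol.
Reaction (1): Na→NaOH ratio 2:2 ⇒ n(NaOH) = 7.55067 mol.
Reaction (2): NaOH→NaCl ratio 3:3 ⇒ n(NaCl) = 7.55067 mol.
Reaction (3): NaCl→Na2SO4 ratio 2:1 ⇒ n(Na2SO4) = 3.77534 mol.
Mass of Na2SO4 = 3.77534 × 142.04 = 536.249 g.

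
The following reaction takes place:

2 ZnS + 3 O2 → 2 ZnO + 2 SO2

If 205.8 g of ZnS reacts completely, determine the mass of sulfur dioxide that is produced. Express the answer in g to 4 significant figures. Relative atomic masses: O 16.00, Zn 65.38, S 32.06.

135.3 g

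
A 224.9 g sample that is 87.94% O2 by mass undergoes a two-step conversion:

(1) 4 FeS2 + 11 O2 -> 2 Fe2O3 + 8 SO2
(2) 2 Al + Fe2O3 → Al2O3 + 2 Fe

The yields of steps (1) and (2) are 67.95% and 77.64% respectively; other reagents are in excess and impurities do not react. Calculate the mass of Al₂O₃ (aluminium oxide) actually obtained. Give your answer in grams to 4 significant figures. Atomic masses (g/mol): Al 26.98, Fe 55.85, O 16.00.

60.45 g

Pure O2 = 224.9 × 0.8794 = 197.78 g.
M(O2) = 2(16.00) = 32.00 g/mol.
M(Al2O3) = 2(26.98) + 3(16.00) = 101.96 g/mol.
n(O2) = 197.78 / 32.00 = 6.1805 mol.
Step 1 (O2:Fe2O3 = 11:2): theoretical n(Fe2O3) = 1.1237 mol; at 67.95% yield, n(Fe2O3) = 0.76358 mol.
Step 2 (Fe2O3:Al2O3 = 1:1): theoretical n(Al2O3) = 0.76358 mol, so theoretical mass = 0.76358 × 101.96 = 77.854 g.
At 77.64% yield, actual mass of Al2O3 = 77.854 × 0.7764 = 60.446 g.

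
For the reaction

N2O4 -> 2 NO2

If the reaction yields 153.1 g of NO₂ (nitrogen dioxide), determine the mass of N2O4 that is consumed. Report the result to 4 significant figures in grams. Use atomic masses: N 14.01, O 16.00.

153.1 g

M(NO2) = 14.01 + 2(16.00) = 46.01 g/mol.
M(N2O4) = 2(14.01) + 4(16.00) = 92.02 g/mol.
n(NO2) = 153.10 g / 46.01 g/mol = 3.3275 mol.
From the equation the NO2:N2O4 mole ratio is 2:1, so n(N2O4) = 3.3275 × 1/2 = 1.6638 mol.
Mass of N2O4 = 1.6638 mol × 92.02 g/mol = 153.10 g.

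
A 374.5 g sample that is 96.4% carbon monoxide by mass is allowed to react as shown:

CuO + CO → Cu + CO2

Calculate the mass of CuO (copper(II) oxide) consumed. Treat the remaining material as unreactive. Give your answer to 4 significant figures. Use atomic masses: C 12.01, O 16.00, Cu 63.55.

Mass of pure CO = 374.5 g × 0.964 = 361.02 g.
M(CO) = 12.01 + 16.00 = 28.01 g/mol.
M(CuO) = 63.55 + 16.00 = 79.55 g/mol.
n(CO) = 361.02 g / 28.01 g/mol = 12.889 mol.
From the equation the CO:CuO mole ratio is 1:1, so n(CuO) = 12.889 × 1/1 = 12.889 mol.
Mass of CuO = 12.889 mol × 79.55 g/mol = 1025.3 g.

1025 g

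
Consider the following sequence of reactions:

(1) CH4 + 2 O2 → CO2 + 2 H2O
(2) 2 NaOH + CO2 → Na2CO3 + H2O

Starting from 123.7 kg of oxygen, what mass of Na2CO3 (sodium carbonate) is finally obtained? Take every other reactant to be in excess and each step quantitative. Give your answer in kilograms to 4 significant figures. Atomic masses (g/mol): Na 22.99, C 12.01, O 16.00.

204.9 kg

M(O2) = 2(16.00) = 32.00 g/mol.
M(Na2CO3) = 2(22.99) + 12.01 + 3(16.00) = 105.99 g/mol.
123.7 kg = 123700 g.
n(O2) = 123700 / 32.00 = 3865.6 mol.
Step 1 gives a 2:1 ratio of O2 to CO2, so n(CO2) = 1932.8 mol.
In step 2 the CO2:Na2CO3 ratio is 1:1, so n(Na2CO3) = 1932.8 mol.
Mass of Na2CO3 = 1932.8 × 105.99 = 204860 g = 204.9 kg.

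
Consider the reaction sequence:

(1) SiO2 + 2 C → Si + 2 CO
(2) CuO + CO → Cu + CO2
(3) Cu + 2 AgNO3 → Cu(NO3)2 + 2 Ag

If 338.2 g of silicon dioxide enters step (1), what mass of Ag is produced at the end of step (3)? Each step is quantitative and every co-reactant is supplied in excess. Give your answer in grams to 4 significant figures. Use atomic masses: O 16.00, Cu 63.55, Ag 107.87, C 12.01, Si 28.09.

M(SiO2) = 28.09 + 2(16.00) = 60.09 g/mol.
M(Ag) = 107.87 g/mol.
n(SiO2) = 338.2 / 60.09 = 5.6282 mol.
Reaction (1): SiO2→CO ratio 1:2 ⇒ n(CO) = 11.256 mol.
Reaction (2): CO→Cu ratio 1:1 ⇒ n(Cu) = 11.256 mol.
Reaction (3): Cu→Ag ratio 1:2 ⇒ n(Ag) = 22.513 mol.
Mass of Ag = 22.513 × 107.87 = 2428.5 g.

2428 g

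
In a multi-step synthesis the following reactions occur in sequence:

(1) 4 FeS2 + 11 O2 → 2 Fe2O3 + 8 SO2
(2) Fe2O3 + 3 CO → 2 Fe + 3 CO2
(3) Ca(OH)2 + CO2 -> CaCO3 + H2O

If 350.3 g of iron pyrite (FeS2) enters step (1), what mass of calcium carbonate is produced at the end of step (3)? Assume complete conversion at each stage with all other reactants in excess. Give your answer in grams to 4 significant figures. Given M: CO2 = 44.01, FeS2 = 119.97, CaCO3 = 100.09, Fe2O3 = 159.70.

438.4 g

n(FeS2) = 350.3 / 119.97 = 2.9199 mol.
Reaction (1): FeS2→Fe2O3 ratio 4:2 ⇒ n(Fe2O3) = 1.4599 mol.
Reaction (2): Fe2O3→CO2 ratio 1:3 ⇒ n(CO2) = 4.3798 mol.
Reaction (3): CO2→CaCO3 ratio 1:1 ⇒ n(CaCO3) = 4.3798 mol.
Mass of CaCO3 = 4.3798 × 100.09 = 438.38 g.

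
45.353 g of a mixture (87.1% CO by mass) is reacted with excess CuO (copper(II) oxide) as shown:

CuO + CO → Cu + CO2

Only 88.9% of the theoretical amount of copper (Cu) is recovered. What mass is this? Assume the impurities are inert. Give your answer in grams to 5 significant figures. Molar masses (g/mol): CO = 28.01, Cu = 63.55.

Pure CO available = 45.353 g × 0.871 = 39.5025 g.
n(CO) = 39.5025 g / 28.01 g/mol = 1.41030 mol.
From the equation the CO:Cu mole ratio is 1:1, so n(Cu) = 1.41030 × 1/1 = 1.41030 mol.
Mass of Cu = 1.41030 mol × 63.55 g/mol = 89.6245 g.
Actual mass collected = 89.6245 g × 0.889 = 79.6762 g.

79.676 g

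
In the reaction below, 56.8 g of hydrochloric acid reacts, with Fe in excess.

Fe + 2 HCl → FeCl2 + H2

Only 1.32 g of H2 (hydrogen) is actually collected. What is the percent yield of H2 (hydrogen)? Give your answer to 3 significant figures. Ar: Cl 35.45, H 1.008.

M(HCl) = 1.008 + 35.45 = 36.458 g/mol.
M(H2) = 2(1.008) = 2.016 g/mol.
n(HCl) = 56.80 g / 36.458 g/mol = 1.558 mol.
From the equation the HCl:H2 mole ratio is 2:1, so n(H2) = 1.558 × 1/2 = 0.7790 mol.
Mass of H2 = 0.7790 mol × 2.016 g/mol = 1.570 g.
This is the theoretical yield. Percent yield = 1.32 g / 1.570 g × 100% = 84.05%.

84.1 %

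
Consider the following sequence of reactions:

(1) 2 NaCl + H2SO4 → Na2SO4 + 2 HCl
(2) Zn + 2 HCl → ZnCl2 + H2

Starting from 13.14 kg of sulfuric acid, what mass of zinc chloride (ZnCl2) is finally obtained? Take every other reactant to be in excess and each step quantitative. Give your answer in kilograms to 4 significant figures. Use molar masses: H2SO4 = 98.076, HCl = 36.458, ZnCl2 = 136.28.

18.26 kg

13.14 kg = 13140 g.
n(H2SO4) = 13140 / 98.076 = 133.98 mol.
Step 1 gives a 1:2 ratio of H2SO4 to HCl, so n(HCl) = 267.96 mol.
In step 2 the HCl:ZnCl2 ratio is 2:1, so n(ZnCl2) = 133.98 mol.
Mass of ZnCl2 = 133.98 × 136.28 = 18258 g = 18.26 kg.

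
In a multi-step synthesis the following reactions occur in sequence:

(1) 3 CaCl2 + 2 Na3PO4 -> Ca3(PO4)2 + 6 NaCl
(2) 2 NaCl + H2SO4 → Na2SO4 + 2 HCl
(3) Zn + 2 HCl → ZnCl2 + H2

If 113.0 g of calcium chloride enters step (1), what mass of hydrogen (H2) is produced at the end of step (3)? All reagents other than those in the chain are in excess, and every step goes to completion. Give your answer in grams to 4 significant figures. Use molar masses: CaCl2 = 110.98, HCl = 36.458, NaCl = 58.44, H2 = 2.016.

n(CaCl2) = 113.0 / 110.98 = 1.0182 mol.
Reaction (1): CaCl2→NaCl ratio 3:6 ⇒ n(NaCl) = 2.0364 mol.
Reaction (2): NaCl→HCl ratio 2:2 ⇒ n(HCl) = 2.0364 mol.
Reaction (3): HCl→H2 ratio 2:1 ⇒ n(H2) = 1.0182 mol.
Mass of H2 = 1.0182 × 2.016 = 2.0527 g.

2.053 g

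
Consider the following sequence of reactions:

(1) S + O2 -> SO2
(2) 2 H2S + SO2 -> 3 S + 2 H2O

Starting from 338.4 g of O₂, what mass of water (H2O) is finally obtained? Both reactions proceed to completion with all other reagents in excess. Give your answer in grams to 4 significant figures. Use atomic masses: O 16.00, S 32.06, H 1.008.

381.0 g

M(O2) = 2(16.00) = 32.00 g/mol.
M(H2O) = 2(1.008) + 16.00 = 18.016 g/mol.
n(O2) = 338.40 / 32.00 = 10.575 mol.
Step 1 gives a 1:1 ratio of O2 to SO2, so n(SO2) = 10.575 mol.
In step 2 the SO2:H2O ratio is 1:2, so n(H2O) = 21.150 mol.
Mass of H2O = 21.150 × 18.016 = 381.04 g.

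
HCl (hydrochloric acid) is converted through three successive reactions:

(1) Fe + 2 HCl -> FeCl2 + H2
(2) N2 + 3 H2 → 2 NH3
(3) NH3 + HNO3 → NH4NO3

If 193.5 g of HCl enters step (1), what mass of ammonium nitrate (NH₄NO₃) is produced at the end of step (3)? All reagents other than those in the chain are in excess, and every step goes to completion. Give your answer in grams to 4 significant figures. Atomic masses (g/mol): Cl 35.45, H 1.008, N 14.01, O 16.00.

141.6 g

M(HCl) = 1.008 + 35.45 = 36.458 g/mol.
M(NH4NO3) = 2(14.01) + 4(1.008) + 3(16.00) = 80.052 g/mol.
n(HCl) = 193.5 / 36.458 = 5.3075 mol.
Reaction (1): HCl→H2 ratio 2:1 ⇒ n(H2) = 2.6537 mol.
Reaction (2): H2→NH3 ratio 3:2 ⇒ n(NH3) = 1.7692 mol.
Reaction (3): NH3→NH4NO3 ratio 1:1 ⇒ n(NH4NO3) = 1.7692 mol.
Mass of NH4NO3 = 1.7692 × 80.052 = 141.62 g.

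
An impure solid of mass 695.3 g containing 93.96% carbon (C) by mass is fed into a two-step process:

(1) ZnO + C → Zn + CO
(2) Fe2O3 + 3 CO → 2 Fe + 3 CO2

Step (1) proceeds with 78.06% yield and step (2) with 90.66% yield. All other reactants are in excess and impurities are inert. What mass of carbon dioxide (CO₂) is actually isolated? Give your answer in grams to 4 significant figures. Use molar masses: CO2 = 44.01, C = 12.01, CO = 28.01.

Pure C = 695.3 × 0.9396 = 653.30 g.
n(C) = 653.30 / 12.01 = 54.397 mol.
Step 1 (C:CO = 1:1): theoretical n(CO) = 54.397 mol; at 78.06% yield, n(CO) = 42.462 mol.
Step 2 (CO:CO2 = 3:3): theoretical n(CO2) = 42.462 mol, so theoretical mass = 42.462 × 44.01 = 1868.8 g.
At 90.66% yield, actual mass of CO2 = 1868.8 × 0.9066 = 1694.2 g.

1694 g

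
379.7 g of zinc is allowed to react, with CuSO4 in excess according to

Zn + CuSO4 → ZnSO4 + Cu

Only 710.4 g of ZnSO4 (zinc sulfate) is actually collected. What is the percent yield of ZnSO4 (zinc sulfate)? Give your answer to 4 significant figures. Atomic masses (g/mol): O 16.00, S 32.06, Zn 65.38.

M(Zn) = 65.38 g/mol.
M(ZnSO4) = 65.38 + 32.06 + 4(16.00) = 161.44 g/mol.
n(Zn) = 379.70 g / 65.38 g/mol = 5.8076 mol.
From the equation the Zn:ZnSO4 mole ratio is 1:1, so n(ZnSO4) = 5.8076 × 1/1 = 5.8076 mol.
Mass of ZnSO4 = 5.8076 mol × 161.44 g/mol = 937.58 g.
This is the theoretical yield. Percent yield = 710.4 g / 937.58 g × 100% = 75.770%.

75.77 %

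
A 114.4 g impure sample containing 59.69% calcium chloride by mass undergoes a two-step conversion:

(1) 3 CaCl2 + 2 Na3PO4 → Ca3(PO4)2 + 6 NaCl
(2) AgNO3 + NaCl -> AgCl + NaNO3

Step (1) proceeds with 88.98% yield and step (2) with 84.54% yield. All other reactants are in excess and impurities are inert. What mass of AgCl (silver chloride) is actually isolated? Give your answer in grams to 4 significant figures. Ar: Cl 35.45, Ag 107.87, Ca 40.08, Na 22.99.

132.7 g

Pure CaCl2 = 114.4 × 0.5969 = 68.285 g.
M(CaCl2) = 40.08 + 2(35.45) = 110.98 g/mol.
M(AgCl) = 107.87 + 35.45 = 143.32 g/mol.
n(CaCl2) = 68.285 / 110.98 = 0.61529 mol.
Step 1 (CaCl2:NaCl = 3:6): theoretical n(NaCl) = 1.2306 mol; at 88.98% yield, n(NaCl) = 1.0950 mol.
Step 2 (NaCl:AgCl = 1:1): theoretical n(AgCl) = 1.0950 mol, so theoretical mass = 1.0950 × 143.32 = 156.93 g.
At 84.54% yield, actual mass of AgCl = 156.93 × 0.8454 = 132.67 g.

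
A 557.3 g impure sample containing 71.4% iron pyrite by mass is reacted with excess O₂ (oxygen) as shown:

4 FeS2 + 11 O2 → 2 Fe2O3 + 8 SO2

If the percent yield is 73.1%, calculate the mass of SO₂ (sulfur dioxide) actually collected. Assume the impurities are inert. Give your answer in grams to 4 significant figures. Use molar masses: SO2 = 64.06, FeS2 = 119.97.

310.6 g

Pure FeS2 available = 557.3 g × 0.714 = 397.91 g.
n(FeS2) = 397.91 g / 119.97 g/mol = 3.3168 mol.
From the equation the FeS2:SO2 mole ratio is 4:8, so n(SO2) = 3.3168 × 8/4 = 6.6335 mol.
Mass of SO2 = 6.6335 mol × 64.06 g/mol = 424.94 g.
Actual mass collected = 424.94 g × 0.731 = 310.63 g.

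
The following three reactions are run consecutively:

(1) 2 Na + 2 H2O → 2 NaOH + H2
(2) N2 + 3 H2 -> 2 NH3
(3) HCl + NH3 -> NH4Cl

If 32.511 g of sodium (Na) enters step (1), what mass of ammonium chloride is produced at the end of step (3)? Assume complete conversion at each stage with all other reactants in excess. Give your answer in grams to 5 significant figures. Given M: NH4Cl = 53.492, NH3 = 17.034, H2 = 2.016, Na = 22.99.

25.215 g

n(Na) = 32.511 / 22.99 = 1.41414 mol.
Reaction (1): Na→H2 ratio 2:1 ⇒ n(H2) = 0.707068 mol.
Reaction (2): H2→NH3 ratio 3:2 ⇒ n(NH3) = 0.471379 mol.
Reaction (3): NH3→NH4Cl ratio 1:1 ⇒ n(NH4Cl) = 0.471379 mol.
Mass of NH4Cl = 0.471379 × 53.492 = 25.2150 g.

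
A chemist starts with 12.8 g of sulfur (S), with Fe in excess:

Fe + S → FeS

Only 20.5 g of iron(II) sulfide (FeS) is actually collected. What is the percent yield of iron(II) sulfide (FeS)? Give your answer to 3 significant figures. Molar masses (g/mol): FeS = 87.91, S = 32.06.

n(S) = 12.80 g / 32.06 g/mol = 0.3993 mol.
From the equation the S:FeS mole ratio is 1:1, so n(FeS) = 0.3993 × 1/1 = 0.3993 mol.
Mass of FeS = 0.3993 mol × 87.91 g/mol = 35.10 g.
This is the theoretical yield. Percent yield = 20.5 g / 35.10 g × 100% = 58.41%.

58.4 %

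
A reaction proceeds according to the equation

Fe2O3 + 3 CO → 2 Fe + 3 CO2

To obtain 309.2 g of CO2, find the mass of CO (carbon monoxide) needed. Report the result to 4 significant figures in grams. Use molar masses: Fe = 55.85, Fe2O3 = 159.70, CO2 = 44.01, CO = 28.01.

n(CO2) = 309.20 g / 44.01 g/mol = 7.0257 mol.
From the equation the CO2:CO mole ratio is 3:3, so n(CO) = 7.0257 × 3/3 = 7.0257 mol.
Mass of CO = 7.0257 mol × 28.01 g/mol = 196.79 g.

196.8 g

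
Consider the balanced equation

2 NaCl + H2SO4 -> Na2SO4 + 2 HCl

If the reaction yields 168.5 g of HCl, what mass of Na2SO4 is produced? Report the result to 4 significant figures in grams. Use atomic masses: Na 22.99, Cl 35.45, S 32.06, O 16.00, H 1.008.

328.2 g

M(HCl) = 1.008 + 35.45 = 36.458 g/mol.
M(Na2SO4) = 2(22.99) + 32.06 + 4(16.00) = 142.04 g/mol.
n(HCl) = 168.50 g / 36.458 g/mol = 4.6218 mol.
From the equation the HCl:Na2SO4 mole ratio is 2:1, so n(Na2SO4) = 4.6218 × 1/2 = 2.3109 mol.
Mass of Na2SO4 = 2.3109 mol × 142.04 g/mol = 328.24 g.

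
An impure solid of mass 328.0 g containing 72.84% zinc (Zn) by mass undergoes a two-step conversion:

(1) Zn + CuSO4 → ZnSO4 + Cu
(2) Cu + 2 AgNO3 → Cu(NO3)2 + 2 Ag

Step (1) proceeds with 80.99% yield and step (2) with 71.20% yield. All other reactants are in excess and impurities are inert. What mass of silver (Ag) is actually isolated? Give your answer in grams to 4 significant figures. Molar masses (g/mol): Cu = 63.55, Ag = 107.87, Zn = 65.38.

454.6 g

Pure Zn = 328.0 × 0.7284 = 238.92 g.
n(Zn) = 238.92 / 65.38 = 3.6543 mol.
Step 1 (Zn:Cu = 1:1): theoretical n(Cu) = 3.6543 mol; at 80.99% yield, n(Cu) = 2.9596 mol.
Step 2 (Cu:Ag = 1:2): theoretical n(Ag) = 5.9192 mol, so theoretical mass = 5.9192 × 107.87 = 638.50 g.
At 71.20% yield, actual mass of Ag = 638.50 × 0.7120 = 454.61 g.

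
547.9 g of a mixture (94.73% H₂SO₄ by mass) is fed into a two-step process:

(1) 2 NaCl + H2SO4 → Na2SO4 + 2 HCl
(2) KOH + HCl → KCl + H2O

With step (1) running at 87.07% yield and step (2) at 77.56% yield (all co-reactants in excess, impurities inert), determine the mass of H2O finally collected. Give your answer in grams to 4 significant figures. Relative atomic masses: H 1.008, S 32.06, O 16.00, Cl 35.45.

Pure H2SO4 = 547.9 × 0.9473 = 519.03 g.
M(H2SO4) = 2(1.008) + 32.06 + 4(16.00) = 98.076 g/mol.
M(H2O) = 2(1.008) + 16.00 = 18.016 g/mol.
n(H2SO4) = 519.03 / 98.076 = 5.2921 mol.
Step 1 (H2SO4:HCl = 1:2): theoretical n(HCl) = 10.584 mol; at 87.07% yield, n(HCl) = 9.2156 mol.
Step 2 (HCl:H2O = 1:1): theoretical n(H2O) = 9.2156 mol, so theoretical mass = 9.2156 × 18.016 = 166.03 g.
At 77.56% yield, actual mass of H2O = 166.03 × 0.7756 = 128.77 g.

128.8 g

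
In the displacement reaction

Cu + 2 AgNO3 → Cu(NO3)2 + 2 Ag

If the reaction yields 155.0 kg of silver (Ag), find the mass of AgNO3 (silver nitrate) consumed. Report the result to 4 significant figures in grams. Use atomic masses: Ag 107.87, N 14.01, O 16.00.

244100 g

M(Ag) = 107.87 g/mol.
M(AgNO3) = 107.87 + 14.01 + 3(16.00) = 169.88 g/mol.
Convert: 155.0 kg = 155000 g.
n(Ag) = 155000 g / 107.87 g/mol = 1436.9 mol.
From the equation the Ag:AgNO3 mole ratio is 2:2, so n(AgNO3) = 1436.9 × 2/2 = 1436.9 mol.
Mass of AgNO3 = 1436.9 mol × 169.88 g/mol = 244100 g.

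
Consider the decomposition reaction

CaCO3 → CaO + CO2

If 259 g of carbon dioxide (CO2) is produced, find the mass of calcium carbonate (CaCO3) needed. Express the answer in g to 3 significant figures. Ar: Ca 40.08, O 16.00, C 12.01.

589 g

M(CO2) = 12.01 + 2(16.00) = 44.01 g/mol.
M(CaCO3) = 40.08 + 12.01 + 3(16.00) = 100.09 g/mol.
n(CO2) = 259.0 g / 44.01 g/mol = 5.885 mol.
From the equation the CO2:CaCO3 mole ratio is 1:1, so n(CaCO3) = 5.885 × 1/1 = 5.885 mol.
Mass of CaCO3 = 5.885 mol × 100.09 g/mol = 589.0 g.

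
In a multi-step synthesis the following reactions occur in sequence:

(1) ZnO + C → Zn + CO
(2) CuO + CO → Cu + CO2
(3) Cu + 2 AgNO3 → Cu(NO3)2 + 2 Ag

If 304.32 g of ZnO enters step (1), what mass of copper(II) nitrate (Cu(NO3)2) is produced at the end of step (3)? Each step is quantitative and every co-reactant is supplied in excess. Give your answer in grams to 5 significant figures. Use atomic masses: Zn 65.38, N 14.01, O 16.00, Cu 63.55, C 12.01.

M(ZnO) = 65.38 + 16.00 = 81.38 g/mol.
M(Cu(NO3)2) = 63.55 + 2(14.01) + 6(16.00) = 187.57 g/mol.
n(ZnO) = 304.32 / 81.38 = 3.73949 mol.
Reaction (1): ZnO→CO ratio 1:1 ⇒ n(CO) = 3.73949 mol.
Reaction (2): CO→Cu ratio 1:1 ⇒ n(Cu) = 3.73949 mol.
Reaction (3): Cu→Cu(NO3)2 ratio 1:1 ⇒ n(Cu(NO3)2) = 3.73949 mol.
Mass of Cu(NO3)2 = 3.73949 × 187.57 = 701.417 g.

701.42 g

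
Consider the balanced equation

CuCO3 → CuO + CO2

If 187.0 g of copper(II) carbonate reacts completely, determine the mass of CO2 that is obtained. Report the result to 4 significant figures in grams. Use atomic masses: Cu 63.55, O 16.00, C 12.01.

M(CuCO3) = 63.55 + 12.01 + 3(16.00) = 123.56 g/mol.
M(CO2) = 12.01 + 2(16.00) = 44.01 g/mol.
n(CuCO3) = 187.00 g / 123.56 g/mol = 1.5134 mol.
From the equation the CuCO3:CO2 mole ratio is 1:1, so n(CO2) = 1.5134 × 1/1 = 1.5134 mol.
Mass of CO2 = 1.5134 mol × 44.01 g/mol = 66.606 g.

66.61 g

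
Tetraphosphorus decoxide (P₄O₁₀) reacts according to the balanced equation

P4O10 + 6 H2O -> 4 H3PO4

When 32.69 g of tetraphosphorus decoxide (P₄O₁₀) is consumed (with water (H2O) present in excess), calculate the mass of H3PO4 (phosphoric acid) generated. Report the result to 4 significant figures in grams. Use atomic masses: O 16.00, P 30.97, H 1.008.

45.14 g

M(P4O10) = 4(30.97) + 10(16.00) = 283.88 g/mol.
M(H3PO4) = 3(1.008) + 30.97 + 4(16.00) = 97.994 g/mol.
n(P4O10) = 32.690 g / 283.88 g/mol = 0.11515 mol.
From the equation the P4O10:H3PO4 mole ratio is 1:4, so n(H3PO4) = 0.11515 × 4/1 = 0.46062 mol.
Mass of H3PO4 = 0.46062 mol × 97.994 g/mol = 45.138 g.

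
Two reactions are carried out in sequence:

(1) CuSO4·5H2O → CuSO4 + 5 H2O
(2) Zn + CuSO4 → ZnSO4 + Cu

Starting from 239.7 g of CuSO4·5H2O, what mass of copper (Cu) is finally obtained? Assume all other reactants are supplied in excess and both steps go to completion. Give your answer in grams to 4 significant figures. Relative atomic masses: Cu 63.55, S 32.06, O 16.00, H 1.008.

M(CuSO4·5H2O) = 63.55 + 32.06 + 9(16.00) + 10(1.008) = 249.69 g/mol.
M(Cu) = 63.55 g/mol.
n(CuSO4·5H2O) = 239.70 / 249.69 = 0.95999 mol.
Step 1 gives a 1:1 ratio of CuSO4·5H2O to CuSO4, so n(CuSO4) = 0.95999 mol.
In step 2 the CuSO4:Cu ratio is 1:1, so n(Cu) = 0.95999 mol.
Mass of Cu = 0.95999 × 63.55 = 61.007 g.

61.01 g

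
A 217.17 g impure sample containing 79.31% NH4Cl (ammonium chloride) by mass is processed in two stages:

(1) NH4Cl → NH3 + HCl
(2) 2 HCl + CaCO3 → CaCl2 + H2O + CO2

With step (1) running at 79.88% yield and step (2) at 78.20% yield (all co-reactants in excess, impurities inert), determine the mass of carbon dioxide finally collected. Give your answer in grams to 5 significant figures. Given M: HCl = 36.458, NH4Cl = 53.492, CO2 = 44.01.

Pure NH4Cl = 217.17 × 0.7931 = 172.238 g.
n(NH4Cl) = 172.238 / 53.492 = 3.21987 mol.
Step 1 (NH4Cl:HCl = 1:1): theoretical n(HCl) = 3.21987 mol; at 79.88% yield, n(HCl) = 2.57204 mol.
Step 2 (HCl:CO2 = 2:1): theoretical n(CO2) = 1.28602 mol, so theoretical mass = 1.28602 × 44.01 = 56.5976 g.
At 78.20% yield, actual mass of CO2 = 56.5976 × 0.7820 = 44.2594 g.

44.259 g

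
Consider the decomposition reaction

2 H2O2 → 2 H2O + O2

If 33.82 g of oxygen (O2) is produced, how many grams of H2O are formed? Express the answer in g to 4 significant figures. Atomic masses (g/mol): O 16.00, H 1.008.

M(O2) = 2(16.00) = 32.00 g/mol.
M(H2O) = 2(1.008) + 16.00 = 18.016 g/mol.
n(O2) = 33.820 g / 32.00 g/mol = 1.0569 mol.
From the equation the O2:H2O mole ratio is 1:2, so n(H2O) = 1.0569 × 2/1 = 2.1138 mol.
Mass of H2O = 2.1138 mol × 18.016 g/mol = 38.081 g.

38.08 g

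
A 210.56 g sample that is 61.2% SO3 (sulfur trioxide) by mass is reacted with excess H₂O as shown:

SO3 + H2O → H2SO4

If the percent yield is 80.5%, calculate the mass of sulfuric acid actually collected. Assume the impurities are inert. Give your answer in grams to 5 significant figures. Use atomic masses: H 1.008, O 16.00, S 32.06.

127.08 g

Pure SO3 available = 210.56 g × 0.612 = 128.863 g.
M(SO3) = 32.06 + 3(16.00) = 80.06 g/mol.
M(H2SO4) = 2(1.008) + 32.06 + 4(16.00) = 98.076 g/mol.
n(SO3) = 128.863 g / 80.06 g/mol = 1.60958 mol.
From the equation the SO3:H2SO4 mole ratio is 1:1, so n(H2SO4) = 1.60958 × 1/1 = 1.60958 mol.
Mass of H2SO4 = 1.60958 mol × 98.076 g/mol = 157.861 g.
Actual mass collected = 157.861 g × 0.805 = 127.078 g.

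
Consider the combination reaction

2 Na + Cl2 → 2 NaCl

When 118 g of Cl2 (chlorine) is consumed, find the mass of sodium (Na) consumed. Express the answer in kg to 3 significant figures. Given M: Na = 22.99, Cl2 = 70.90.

n(Cl2) = 118.0 g / 70.90 g/mol = 1.664 mol.
From the equation the Cl2:Na mole ratio is 1:2, so n(Na) = 1.664 × 2/1 = 3.329 mol.
Mass of Na = 3.329 mol × 22.99 g/mol = 76.53 g.
Converting to kg: 76.53 g = 0.0765 kg.

0.0765 kg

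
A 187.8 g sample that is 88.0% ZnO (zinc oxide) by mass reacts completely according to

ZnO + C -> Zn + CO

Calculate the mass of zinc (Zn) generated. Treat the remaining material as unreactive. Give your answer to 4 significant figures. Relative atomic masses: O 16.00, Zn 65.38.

132.8 g

Mass of pure ZnO = 187.8 g × 0.880 = 165.26 g.
M(ZnO) = 65.38 + 16.00 = 81.38 g/mol.
M(Zn) = 65.38 g/mol.
n(ZnO) = 165.26 g / 81.38 g/mol = 2.0308 mol.
From the equation the ZnO:Zn mole ratio is 1:1, so n(Zn) = 2.0308 × 1/1 = 2.0308 mol.
Mass of Zn = 2.0308 mol × 65.38 g/mol = 132.77 g.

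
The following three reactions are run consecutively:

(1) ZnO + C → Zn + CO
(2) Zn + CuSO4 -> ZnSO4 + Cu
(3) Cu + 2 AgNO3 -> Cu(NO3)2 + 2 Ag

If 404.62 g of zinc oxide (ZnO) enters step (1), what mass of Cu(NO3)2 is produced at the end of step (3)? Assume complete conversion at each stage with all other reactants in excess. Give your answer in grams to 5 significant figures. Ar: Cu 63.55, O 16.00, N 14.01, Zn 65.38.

M(ZnO) = 65.38 + 16.00 = 81.38 g/mol.
M(Cu(NO3)2) = 63.55 + 2(14.01) + 6(16.00) = 187.57 g/mol.
n(ZnO) = 404.62 / 81.38 = 4.97198 mol.
Reaction (1): ZnO→Zn ratio 1:1 ⇒ n(Zn) = 4.97198 mol.
Reaction (2): Zn→Cu ratio 1:1 ⇒ n(Cu) = 4.97198 mol.
Reaction (3): Cu→Cu(NO3)2 ratio 1:1 ⇒ n(Cu(NO3)2) = 4.97198 mol.
Mass of Cu(NO3)2 = 4.97198 × 187.57 = 932.595 g.

932.59 g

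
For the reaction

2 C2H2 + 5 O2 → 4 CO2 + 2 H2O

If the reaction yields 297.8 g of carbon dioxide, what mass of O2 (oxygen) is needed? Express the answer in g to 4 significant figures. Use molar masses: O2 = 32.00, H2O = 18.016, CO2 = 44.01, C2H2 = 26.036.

270.7 g

n(CO2) = 297.80 g / 44.01 g/mol = 6.7666 mol.
From the equation the CO2:O2 mole ratio is 4:5, so n(O2) = 6.7666 × 5/4 = 8.4583 mol.
Mass of O2 = 8.4583 mol × 32.00 g/mol = 270.67 g.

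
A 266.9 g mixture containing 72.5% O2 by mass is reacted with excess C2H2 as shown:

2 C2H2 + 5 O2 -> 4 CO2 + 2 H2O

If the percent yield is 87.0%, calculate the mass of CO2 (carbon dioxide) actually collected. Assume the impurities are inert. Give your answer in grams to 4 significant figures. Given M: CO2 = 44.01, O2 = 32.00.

Pure O2 available = 266.9 g × 0.725 = 193.50 g.
n(O2) = 193.50 g / 32.00 g/mol = 6.0470 mol.
From the equation the O2:CO2 mole ratio is 5:4, so n(CO2) = 6.0470 × 4/5 = 4.8376 mol.
Mass of CO2 = 4.8376 mol × 44.01 g/mol = 212.90 g.
Actual mass collected = 212.90 g × 0.870 = 185.22 g.

185.2 g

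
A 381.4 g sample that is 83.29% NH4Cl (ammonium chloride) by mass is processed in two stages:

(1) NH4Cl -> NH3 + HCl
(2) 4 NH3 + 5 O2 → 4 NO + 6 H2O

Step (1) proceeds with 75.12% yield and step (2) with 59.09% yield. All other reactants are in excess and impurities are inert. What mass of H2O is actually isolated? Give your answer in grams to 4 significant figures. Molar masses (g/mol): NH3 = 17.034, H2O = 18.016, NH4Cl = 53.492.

Pure NH4Cl = 381.4 × 0.8329 = 317.67 g.
n(NH4Cl) = 317.67 / 53.492 = 5.9386 mol.
Step 1 (NH4Cl:NH3 = 1:1): theoretical n(NH3) = 5.9386 mol; at 75.12% yield, n(NH3) = 4.4611 mol.
Step 2 (NH3:H2O = 4:6): theoretical n(H2O) = 6.6916 mol, so theoretical mass = 6.6916 × 18.016 = 120.56 g.
At 59.09% yield, actual mass of H2O = 120.56 × 0.5909 = 71.237 g.

71.24 g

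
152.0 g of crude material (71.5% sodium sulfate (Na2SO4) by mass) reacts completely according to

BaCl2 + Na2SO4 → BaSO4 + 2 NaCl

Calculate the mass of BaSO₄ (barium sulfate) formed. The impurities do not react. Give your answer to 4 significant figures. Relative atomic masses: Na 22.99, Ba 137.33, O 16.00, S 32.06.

178.6 g

Mass of pure Na2SO4 = 152.0 g × 0.715 = 108.68 g.
M(Na2SO4) = 2(22.99) + 32.06 + 4(16.00) = 142.04 g/mol.
M(BaSO4) = 137.33 + 32.06 + 4(16.00) = 233.39 g/mol.
n(Na2SO4) = 108.68 g / 142.04 g/mol = 0.76514 mol.
From the equation the Na2SO4:BaSO4 mole ratio is 1:1, so n(BaSO4) = 0.76514 × 1/1 = 0.76514 mol.
Mass of BaSO4 = 0.76514 mol × 233.39 g/mol = 178.58 g.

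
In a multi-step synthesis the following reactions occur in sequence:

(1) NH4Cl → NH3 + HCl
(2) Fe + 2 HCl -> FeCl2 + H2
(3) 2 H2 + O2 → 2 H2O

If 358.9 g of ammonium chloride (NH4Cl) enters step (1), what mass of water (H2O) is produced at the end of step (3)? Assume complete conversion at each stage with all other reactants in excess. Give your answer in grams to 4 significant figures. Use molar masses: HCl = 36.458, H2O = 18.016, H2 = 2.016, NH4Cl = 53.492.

60.44 g

n(NH4Cl) = 358.9 / 53.492 = 6.7094 mol.
Reaction (1): NH4Cl→HCl ratio 1:1 ⇒ n(HCl) = 6.7094 mol.
Reaction (2): HCl→H2 ratio 2:1 ⇒ n(H2) = 3.3547 mol.
Reaction (3): H2→H2O ratio 2:2 ⇒ n(H2O) = 3.3547 mol.
Mass of H2O = 3.3547 × 18.016 = 60.438 g.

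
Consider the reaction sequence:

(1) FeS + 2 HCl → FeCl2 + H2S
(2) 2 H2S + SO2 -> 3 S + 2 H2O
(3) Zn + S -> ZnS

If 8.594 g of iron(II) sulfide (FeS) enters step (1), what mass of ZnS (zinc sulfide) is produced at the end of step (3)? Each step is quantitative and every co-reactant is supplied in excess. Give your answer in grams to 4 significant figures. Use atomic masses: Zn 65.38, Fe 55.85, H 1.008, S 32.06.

14.29 g

M(FeS) = 55.85 + 32.06 = 87.91 g/mol.
M(ZnS) = 65.38 + 32.06 = 97.44 g/mol.
n(FeS) = 8.594 / 87.91 = 0.097759 mol.
Reaction (1): FeS→H2S ratio 1:1 ⇒ n(H2S) = 0.097759 mol.
Reaction (2): H2S→S ratio 2:3 ⇒ n(S) = 0.14664 mol.
Reaction (3): S→ZnS ratio 1:1 ⇒ n(ZnS) = 0.14664 mol.
Mass of ZnS = 0.14664 × 97.44 = 14.288 g.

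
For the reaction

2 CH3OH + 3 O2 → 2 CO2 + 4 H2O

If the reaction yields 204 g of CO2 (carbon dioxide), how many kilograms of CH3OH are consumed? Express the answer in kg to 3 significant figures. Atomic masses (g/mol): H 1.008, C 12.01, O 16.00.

0.149 kg

M(CO2) = 12.01 + 2(16.00) = 44.01 g/mol.
M(CH3OH) = 12.01 + 4(1.008) + 16.00 = 32.042 g/mol.
n(CO2) = 204.0 g / 44.01 g/mol = 4.635 mol.
From the equation the CO2:CH3OH mole ratio is 2:2, so n(CH3OH) = 4.635 × 2/2 = 4.635 mol.
Mass of CH3OH = 4.635 mol × 32.042 g/mol = 148.5 g.
Converting to kg: 148.5 g = 0.149 kg.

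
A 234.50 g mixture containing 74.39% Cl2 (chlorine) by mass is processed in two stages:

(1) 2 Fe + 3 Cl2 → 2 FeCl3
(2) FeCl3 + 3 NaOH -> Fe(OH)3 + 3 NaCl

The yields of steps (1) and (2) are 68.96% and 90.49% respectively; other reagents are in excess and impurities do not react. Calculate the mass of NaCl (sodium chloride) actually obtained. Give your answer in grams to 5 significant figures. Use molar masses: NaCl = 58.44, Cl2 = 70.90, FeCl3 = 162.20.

179.45 g

Pure Cl2 = 234.50 × 0.7439 = 174.445 g.
n(Cl2) = 174.445 / 70.90 = 2.46043 mol.
Step 1 (Cl2:FeCl3 = 3:2): theoretical n(FeCl3) = 1.64029 mol; at 68.96% yield, n(FeCl3) = 1.13114 mol.
Step 2 (FeCl3:NaCl = 1:3): theoretical n(NaCl) = 3.39343 mol, so theoretical mass = 3.39343 × 58.44 = 198.312 g.
At 90.49% yield, actual mass of NaCl = 198.312 × 0.9049 = 179.452 g.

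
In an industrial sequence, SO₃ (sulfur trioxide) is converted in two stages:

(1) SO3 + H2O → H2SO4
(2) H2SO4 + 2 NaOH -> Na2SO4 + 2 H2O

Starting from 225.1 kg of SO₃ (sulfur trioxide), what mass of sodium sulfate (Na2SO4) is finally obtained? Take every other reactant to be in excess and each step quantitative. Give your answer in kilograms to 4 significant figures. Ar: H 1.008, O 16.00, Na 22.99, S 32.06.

M(SO3) = 32.06 + 3(16.00) = 80.06 g/mol.
M(Na2SO4) = 2(22.99) + 32.06 + 4(16.00) = 142.04 g/mol.
225.1 kg = 225100 g.
n(SO3) = 225100 / 80.06 = 2811.6 mol.
Step 1 gives a 1:1 ratio of SO3 to H2SO4, so n(H2SO4) = 2811.6 mol.
In step 2 the H2SO4:Na2SO4 ratio is 1:1, so n(Na2SO4) = 2811.6 mol.
Mass of Na2SO4 = 2811.6 × 142.04 = 399370 g = 399.4 kg.

399.4 kg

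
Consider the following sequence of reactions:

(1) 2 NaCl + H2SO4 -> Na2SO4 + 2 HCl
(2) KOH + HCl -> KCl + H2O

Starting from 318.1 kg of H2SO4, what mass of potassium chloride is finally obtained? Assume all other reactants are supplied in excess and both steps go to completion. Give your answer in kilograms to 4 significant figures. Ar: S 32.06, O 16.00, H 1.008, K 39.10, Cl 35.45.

483.6 kg

M(H2SO4) = 2(1.008) + 32.06 + 4(16.00) = 98.076 g/mol.
M(KCl) = 39.10 + 35.45 = 74.55 g/mol.
318.1 kg = 318100 g.
n(H2SO4) = 318100 / 98.076 = 3243.4 mol.
Step 1 gives a 1:2 ratio of H2SO4 to HCl, so n(HCl) = 6486.8 mol.
In step 2 the HCl:KCl ratio is 1:1, so n(KCl) = 6486.8 mol.
Mass of KCl = 6486.8 × 74.55 = 483590 g = 483.6 kg.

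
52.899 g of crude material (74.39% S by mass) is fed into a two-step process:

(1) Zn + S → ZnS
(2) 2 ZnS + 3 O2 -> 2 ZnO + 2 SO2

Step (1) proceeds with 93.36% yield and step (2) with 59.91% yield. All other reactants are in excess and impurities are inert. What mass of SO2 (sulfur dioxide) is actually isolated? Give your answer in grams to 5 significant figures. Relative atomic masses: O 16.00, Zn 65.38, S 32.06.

Pure S = 52.899 × 0.7439 = 39.3516 g.
M(S) = 32.06 g/mol.
M(SO2) = 32.06 + 2(16.00) = 64.06 g/mol.
n(S) = 39.3516 / 32.06 = 1.22743 mol.
Step 1 (S:ZnS = 1:1): theoretical n(ZnS) = 1.22743 mol; at 93.36% yield, n(ZnS) = 1.14593 mol.
Step 2 (ZnS:SO2 = 2:2): theoretical n(SO2) = 1.14593 mol, so theoretical mass = 1.14593 × 64.06 = 73.4085 g.
At 59.91% yield, actual mass of SO2 = 73.4085 × 0.5991 = 43.9790 g.

43.979 g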